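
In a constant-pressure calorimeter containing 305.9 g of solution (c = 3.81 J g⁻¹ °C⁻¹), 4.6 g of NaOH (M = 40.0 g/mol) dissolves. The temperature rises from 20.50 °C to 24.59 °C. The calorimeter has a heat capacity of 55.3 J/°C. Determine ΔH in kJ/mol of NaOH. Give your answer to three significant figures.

ΔH = -43.4 kJ/mol

|ΔT| = |24.59 − 20.50| = 4.09 °C
|q_surr| = (305.9 × 3.81 + 55.3) × 4.09 = 1220.779 × 4.09 = 4993 J
n(NaOH) = 4.6 / 40.0 = 0.1150 mol
Temperature rose, so q_rxn = −|q_surr| = -4.993 kJ
ΔH = q_rxn / n = -43.42 kJ/mol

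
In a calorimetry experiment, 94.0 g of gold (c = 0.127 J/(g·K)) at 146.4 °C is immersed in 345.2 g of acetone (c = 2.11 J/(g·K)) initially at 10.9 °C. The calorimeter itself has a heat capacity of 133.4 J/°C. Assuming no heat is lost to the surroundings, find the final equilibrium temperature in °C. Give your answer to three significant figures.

Heat lost by gold = heat gained by acetone + calorimeter.
(94.0)(0.127)(146.4 − T) = [(345.2)(2.11) + 133.4](T − 10.9)
11.938 (146.4 − T) = 861.772 (T − 10.9)
1747.7 − 11.938 T = 861.772 T − 9393.3
11141.0 = 873.710 T
T = 12.75 °C

T_f = 12.8 °C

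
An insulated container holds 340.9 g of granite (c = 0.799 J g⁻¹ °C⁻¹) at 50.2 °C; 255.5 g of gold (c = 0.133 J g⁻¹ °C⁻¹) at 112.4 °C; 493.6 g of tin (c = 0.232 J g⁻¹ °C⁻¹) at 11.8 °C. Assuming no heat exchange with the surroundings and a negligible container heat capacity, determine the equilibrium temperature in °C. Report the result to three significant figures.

Σ mᵢcᵢ(T − Tᵢ) = 0  ⇒  T = Σ mᵢcᵢTᵢ / Σ mᵢcᵢ
Σ mᵢcᵢ = 340.9×0.799 + 255.5×0.133 + 493.6×0.232 = 420.8758
Σ mᵢcᵢTᵢ = 272.3791×50.2 + 33.9815×112.4 + 114.5152×11.8 = 18844
T = 18844 / 420.8758 = 44.77 °C

T_f = 44.8 °C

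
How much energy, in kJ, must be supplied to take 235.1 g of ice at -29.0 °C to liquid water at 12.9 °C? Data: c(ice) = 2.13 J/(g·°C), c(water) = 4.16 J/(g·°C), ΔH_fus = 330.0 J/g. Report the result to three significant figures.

q1 (heat ice -29.0→0.0 °C): 235.1 × 2.13 × 29.0 = 14522 J
q2 (melt at 0 °C): 235.1 × 330.0 = 77583 J
q3 (heat water 0.0→12.9 °C): 235.1 × 4.16 × 12.9 = 12616 J
Total: 14522 + 77583 + 12616 = 104721 J = 105 kJ

q = 105 kJ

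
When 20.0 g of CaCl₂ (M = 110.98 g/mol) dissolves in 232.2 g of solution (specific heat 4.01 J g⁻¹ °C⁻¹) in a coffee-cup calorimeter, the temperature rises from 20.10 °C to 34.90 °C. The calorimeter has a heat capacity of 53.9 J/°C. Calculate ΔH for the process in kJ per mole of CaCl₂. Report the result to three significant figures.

ΔH = -80.9 kJ/mol

|ΔT| = |34.90 − 20.10| = 14.80 °C
|q_surr| = (232.2 × 4.01 + 53.9) × 14.80 = 985.022 × 14.80 = 14580 J
n(CaCl₂) = 20.0 / 110.98 = 0.1802 mol
Temperature rose, so q_rxn = −|q_surr| = -14.58 kJ
ΔH = q_rxn / n = -80.91 kJ/mol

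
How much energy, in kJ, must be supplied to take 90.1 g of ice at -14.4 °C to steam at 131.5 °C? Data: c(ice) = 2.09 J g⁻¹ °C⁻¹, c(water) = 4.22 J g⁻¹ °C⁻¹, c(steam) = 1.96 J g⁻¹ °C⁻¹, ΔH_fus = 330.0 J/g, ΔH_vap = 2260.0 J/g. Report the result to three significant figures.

q = 280 kJ

q1 (heat ice -14.4→0.0 °C): 90.1 × 2.09 × 14.4 = 2712 J
q2 (melt at 0 °C): 90.1 × 330.0 = 29733 J
q3 (heat water 0.0→100.0 °C): 90.1 × 4.22 × 100.0 = 38022 J
q4 (vaporize at 100 °C): 90.1 × 2260.0 = 203626 J
q5 (heat steam 100.0→131.5 °C): 90.1 × 1.96 × 31.5 = 5563 J
Total: 2712 + 29733 + 38022 + 203626 + 5563 = 279656 J = 280 kJ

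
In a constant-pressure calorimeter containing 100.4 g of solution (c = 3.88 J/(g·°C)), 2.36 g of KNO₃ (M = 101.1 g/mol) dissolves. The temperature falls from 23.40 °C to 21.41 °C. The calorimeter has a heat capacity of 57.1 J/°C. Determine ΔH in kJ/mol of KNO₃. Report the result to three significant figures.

ΔH = 38.1 kJ/mol

|ΔT| = |21.41 − 23.40| = 1.99 °C
|q_surr| = (100.4 × 3.88 + 57.1) × 1.99 = 446.652 × 1.99 = 888.8 J
n(KNO₃) = 2.36 / 101.1 = 0.02334 mol
Temperature fell, so q_rxn = +|q_surr| = 0.8888 kJ
ΔH = q_rxn / n = 38.08 kJ/mol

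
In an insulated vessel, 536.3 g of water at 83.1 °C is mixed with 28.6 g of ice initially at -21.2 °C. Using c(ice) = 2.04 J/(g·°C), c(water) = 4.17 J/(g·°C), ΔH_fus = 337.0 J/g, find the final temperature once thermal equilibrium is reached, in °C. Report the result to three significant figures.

T_f = 74.3 °C

Heat to bring ice to 0 °C and melt it: q₁ = 28.6×2.04×21.2 + 28.6×337.0 = 10875 J
Heat the water can supply cooling to 0 °C: 536.3×4.17×83.1 = 185842 J > q₁, so all ice melts.
Energy balance: 536.3×4.17×(83.1 − T) = 10875 + 28.6×4.17×(T − 0)
2236.371(83.1 − T) = 10875 + 119.262 T
185842 − 10875 = 2355.633 T
T = 174967 / 2355.633 = 74.28 °C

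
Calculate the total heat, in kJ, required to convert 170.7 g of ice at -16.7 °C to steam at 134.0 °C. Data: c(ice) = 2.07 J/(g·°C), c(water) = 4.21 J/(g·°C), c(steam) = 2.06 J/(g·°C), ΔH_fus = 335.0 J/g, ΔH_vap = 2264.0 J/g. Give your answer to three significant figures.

q = 533 kJ

q1 (heat ice -16.7→0.0 °C): 170.7 × 2.07 × 16.7 = 5901 J
q2 (melt at 0 °C): 170.7 × 335.0 = 57185 J
q3 (heat water 0.0→100.0 °C): 170.7 × 4.21 × 100.0 = 71865 J
q4 (vaporize at 100 °C): 170.7 × 2264.0 = 386465 J
q5 (heat steam 100.0→134.0 °C): 170.7 × 2.06 × 34.0 = 11956 J
Total: 5901 + 57185 + 71865 + 386465 + 11956 = 533372 J = 533 kJ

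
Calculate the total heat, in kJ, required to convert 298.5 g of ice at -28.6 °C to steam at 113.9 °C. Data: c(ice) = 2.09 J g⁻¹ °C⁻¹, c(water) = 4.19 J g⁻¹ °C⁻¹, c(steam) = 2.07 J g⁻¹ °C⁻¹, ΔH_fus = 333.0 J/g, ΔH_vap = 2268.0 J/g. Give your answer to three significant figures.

q = 928 kJ

q1 (heat ice -28.6→0.0 °C): 298.5 × 2.09 × 28.6 = 17843 J
q2 (melt at 0 °C): 298.5 × 333.0 = 99401 J
q3 (heat water 0.0→100.0 °C): 298.5 × 4.19 × 100.0 = 125072 J
q4 (vaporize at 100 °C): 298.5 × 2268.0 = 676998 J
q5 (heat steam 100.0→113.9 °C): 298.5 × 2.07 × 13.9 = 8589 J
Total: 17843 + 99401 + 125072 + 676998 + 8589 = 927903 J = 928 kJ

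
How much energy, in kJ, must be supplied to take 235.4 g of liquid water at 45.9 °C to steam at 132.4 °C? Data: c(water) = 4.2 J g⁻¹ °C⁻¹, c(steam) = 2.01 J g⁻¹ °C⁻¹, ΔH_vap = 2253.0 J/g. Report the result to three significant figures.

q1 (heat water 45.9→100.0 °C): 235.4 × 4.2 × 54.1 = 53488 J
q2 (vaporize at 100 °C): 235.4 × 2253.0 = 530356 J
q3 (heat steam 100.0→132.4 °C): 235.4 × 2.01 × 32.4 = 15330 J
Total: 53488 + 530356 + 15330 = 599174 J = 599 kJ

q = 599 kJ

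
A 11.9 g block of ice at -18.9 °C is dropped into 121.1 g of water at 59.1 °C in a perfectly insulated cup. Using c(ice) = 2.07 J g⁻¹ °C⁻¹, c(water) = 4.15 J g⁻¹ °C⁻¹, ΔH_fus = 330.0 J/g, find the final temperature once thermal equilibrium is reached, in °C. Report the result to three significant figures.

Heat to bring ice to 0 °C and melt it: q₁ = 11.9×2.07×18.9 + 11.9×330.0 = 4392.6 J
Heat the water can supply cooling to 0 °C: 121.1×4.15×59.1 = 29701.6 J > q₁, so all ice melts.
Energy balance: 121.1×4.15×(59.1 − T) = 4392.6 + 11.9×4.15×(T − 0)
502.565(59.1 − T) = 4392.6 + 49.385 T
29701.6 − 4392.6 = 551.950 T
T = 25309.0 / 551.950 = 45.85 °C

T_f = 45.9 °C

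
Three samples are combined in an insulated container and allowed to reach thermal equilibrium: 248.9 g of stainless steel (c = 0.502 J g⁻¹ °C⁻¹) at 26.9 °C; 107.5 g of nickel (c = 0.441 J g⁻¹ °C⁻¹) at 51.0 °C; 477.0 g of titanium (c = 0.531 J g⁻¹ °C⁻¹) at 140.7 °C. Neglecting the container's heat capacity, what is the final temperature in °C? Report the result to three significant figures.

Σ mᵢcᵢ(T − Tᵢ) = 0  ⇒  T = Σ mᵢcᵢTᵢ / Σ mᵢcᵢ
Σ mᵢcᵢ = 248.9×0.502 + 107.5×0.441 + 477.0×0.531 = 425.6423
Σ mᵢcᵢTᵢ = 124.9478×26.9 + 47.4075×51.0 + 253.287×140.7 = 41416
T = 41416 / 425.6423 = 97.30 °C

T_f = 97.3 °C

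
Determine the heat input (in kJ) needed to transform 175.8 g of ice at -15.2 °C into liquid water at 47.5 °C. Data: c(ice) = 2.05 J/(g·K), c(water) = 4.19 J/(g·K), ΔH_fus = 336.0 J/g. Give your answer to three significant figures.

q = 99.5 kJ

q1 (heat ice -15.2→0.0 °C): 175.8 × 2.05 × 15.2 = 5478 J
q2 (melt at 0 °C): 175.8 × 336.0 = 59069 J
q3 (heat water 0.0→47.5 °C): 175.8 × 4.19 × 47.5 = 34989 J
Total: 5478 + 59069 + 34989 = 99536 J = 99.5 kJ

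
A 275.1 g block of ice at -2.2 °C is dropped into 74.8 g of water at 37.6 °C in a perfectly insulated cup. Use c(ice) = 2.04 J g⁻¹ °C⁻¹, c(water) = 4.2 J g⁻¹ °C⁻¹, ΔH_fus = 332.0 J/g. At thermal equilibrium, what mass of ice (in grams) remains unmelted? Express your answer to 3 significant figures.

Heat to warm all ice to 0 °C: 275.1×2.04×2.2 = 1234.6 J
Heat released by water cooling to 0 °C: 74.8×4.2×37.6 = 11812 J
11812 J < 1234.6 + 275.1×332.0 = 92567.8 J, so not all ice melts; final T = 0 °C.
Heat left for melting: 11812 − 1234.6 = 10577.4 J
Mass melted = 10577.4 / 332.0 = 31.86 g
Ice remaining = 275.1 − 31.86 = 243.24 g

m_ice remaining = 243 g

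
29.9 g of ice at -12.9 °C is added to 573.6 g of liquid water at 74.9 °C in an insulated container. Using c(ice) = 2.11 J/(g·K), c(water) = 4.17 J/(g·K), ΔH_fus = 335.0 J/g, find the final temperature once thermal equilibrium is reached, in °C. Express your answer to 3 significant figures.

T_f = 66.9 °C

Heat to bring ice to 0 °C and melt it: q₁ = 29.9×2.11×12.9 + 29.9×335.0 = 10830 J
Heat the water can supply cooling to 0 °C: 573.6×4.17×74.9 = 179154 J > q₁, so all ice melts.
Energy balance: 573.6×4.17×(74.9 − T) = 10830 + 29.9×4.17×(T − 0)
2391.912(74.9 − T) = 10830 + 124.683 T
179154 − 10830 = 2516.595 T
T = 168324 / 2516.595 = 66.89 °C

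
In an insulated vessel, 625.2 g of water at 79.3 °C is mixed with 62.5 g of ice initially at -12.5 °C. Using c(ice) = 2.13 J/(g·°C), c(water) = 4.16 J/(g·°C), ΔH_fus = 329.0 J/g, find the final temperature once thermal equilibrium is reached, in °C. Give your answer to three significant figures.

Heat to bring ice to 0 °C and melt it: q₁ = 62.5×2.13×12.5 + 62.5×329.0 = 22227 J
Heat the water can supply cooling to 0 °C: 625.2×4.16×79.3 = 206246 J > q₁, so all ice melts.
Energy balance: 625.2×4.16×(79.3 − T) = 22227 + 62.5×4.16×(T − 0)
2600.832(79.3 − T) = 22227 + 260 T
206246 − 22227 = 2860.832 T
T = 184019 / 2860.832 = 64.32 °C

T_f = 64.3 °C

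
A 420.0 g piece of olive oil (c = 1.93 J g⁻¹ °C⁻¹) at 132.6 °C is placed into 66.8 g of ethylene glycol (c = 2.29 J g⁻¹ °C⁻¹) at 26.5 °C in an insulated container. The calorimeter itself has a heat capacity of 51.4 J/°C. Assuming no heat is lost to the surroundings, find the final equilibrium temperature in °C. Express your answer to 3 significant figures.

Heat lost by olive oil = heat gained by ethylene glycol + calorimeter.
(420.0)(1.93)(132.6 − T) = [(66.8)(2.29) + 51.4](T − 26.5)
810.6 (132.6 − T) = 204.372 (T − 26.5)
107490 − 810.6 T = 204.372 T − 5415.9
112905.9 = 1014.972 T
T = 111.2 °C

T_f = 111 °C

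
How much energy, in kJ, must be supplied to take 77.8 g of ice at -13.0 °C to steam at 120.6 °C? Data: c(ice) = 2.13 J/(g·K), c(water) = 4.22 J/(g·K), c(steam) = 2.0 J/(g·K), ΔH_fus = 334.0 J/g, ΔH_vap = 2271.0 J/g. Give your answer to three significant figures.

q = 241 kJ

q1 (heat ice -13.0→0.0 °C): 77.8 × 2.13 × 13.0 = 2154 J
q2 (melt at 0 °C): 77.8 × 334.0 = 25985 J
q3 (heat water 0.0→100.0 °C): 77.8 × 4.22 × 100.0 = 32832 J
q4 (vaporize at 100 °C): 77.8 × 2271.0 = 176684 J
q5 (heat steam 100.0→120.6 °C): 77.8 × 2.0 × 20.6 = 3205 J
Total: 2154 + 25985 + 32832 + 176684 + 3205 = 240860 J = 241 kJ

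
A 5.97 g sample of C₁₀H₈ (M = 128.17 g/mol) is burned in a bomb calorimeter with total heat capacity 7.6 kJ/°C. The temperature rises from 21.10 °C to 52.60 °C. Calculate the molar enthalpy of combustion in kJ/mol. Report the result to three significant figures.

ΔH = -5140 kJ/mol

ΔT = 52.60 − 21.10 = 31.50 °C
q_cal = C_cal × ΔT = 7.6 × 31.50 = 239.4 kJ
n = 5.97 / 128.17 = 0.04658 mol
q_rxn = −q_cal = -239.4 kJ
ΔH = -239.4 / 0.04658 = -5140 kJ/mol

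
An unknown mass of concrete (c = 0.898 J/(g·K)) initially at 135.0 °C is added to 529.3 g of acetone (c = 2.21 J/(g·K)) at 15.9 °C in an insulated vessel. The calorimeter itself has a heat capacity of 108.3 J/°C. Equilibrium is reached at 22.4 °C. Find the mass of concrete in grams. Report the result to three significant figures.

m = 82.2 g

q_gained = (529.3 × 2.21 + 108.3) × (22.4 − 15.9) = 8307 J
q_lost = m × 0.898 × (135.0 − 22.4) = 101.1148 m
m = 8307 / 101.1148 = 82.2 g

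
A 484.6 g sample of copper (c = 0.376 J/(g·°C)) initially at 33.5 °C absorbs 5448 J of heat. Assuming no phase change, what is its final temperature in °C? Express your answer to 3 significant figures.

T_f = 63.4 °C

ΔT = q / (m c) = 5448 / (484.6 × 0.376) = 29.90 °C
T_f = 33.5 + 29.90 = 63.40 °C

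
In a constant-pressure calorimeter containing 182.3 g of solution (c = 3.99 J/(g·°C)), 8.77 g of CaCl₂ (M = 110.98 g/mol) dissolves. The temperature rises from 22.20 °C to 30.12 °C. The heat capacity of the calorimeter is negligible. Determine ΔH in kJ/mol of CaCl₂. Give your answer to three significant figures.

|ΔT| = |30.12 − 22.20| = 7.92 °C
|q_surr| = (182.3 × 3.99) × 7.92 = 727.377 × 7.92 = 5761 J
n(CaCl₂) = 8.77 / 110.98 = 0.07902 mol
Temperature rose, so q_rxn = −|q_surr| = -5.761 kJ
ΔH = q_rxn / n = -72.91 kJ/mol

ΔH = -72.9 kJ/mol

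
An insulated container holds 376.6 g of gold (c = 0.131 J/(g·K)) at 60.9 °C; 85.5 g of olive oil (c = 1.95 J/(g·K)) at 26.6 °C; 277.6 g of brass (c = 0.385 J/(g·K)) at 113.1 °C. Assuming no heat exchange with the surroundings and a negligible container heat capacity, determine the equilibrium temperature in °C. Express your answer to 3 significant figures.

T_f = 60.5 °C

Σ mᵢcᵢ(T − Tᵢ) = 0  ⇒  T = Σ mᵢcᵢTᵢ / Σ mᵢcᵢ
Σ mᵢcᵢ = 376.6×0.131 + 85.5×1.95 + 277.6×0.385 = 322.9356
Σ mᵢcᵢTᵢ = 49.3346×60.9 + 166.725×26.6 + 106.876×113.1 = 19527
T = 19527 / 322.9356 = 60.47 °C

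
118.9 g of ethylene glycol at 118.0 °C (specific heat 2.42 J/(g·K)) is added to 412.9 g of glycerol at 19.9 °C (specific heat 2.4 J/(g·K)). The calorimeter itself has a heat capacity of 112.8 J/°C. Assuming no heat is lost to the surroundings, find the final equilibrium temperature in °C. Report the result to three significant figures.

T_f = 40.2 °C

Heat lost by ethylene glycol = heat gained by glycerol + calorimeter.
(118.9)(2.42)(118.0 − T) = [(412.9)(2.4) + 112.8](T − 19.9)
287.738 (118.0 − T) = 1103.76 (T − 19.9)
33953 − 287.738 T = 1103.76 T − 21965
55918 = 1391.498 T
T = 40.19 °C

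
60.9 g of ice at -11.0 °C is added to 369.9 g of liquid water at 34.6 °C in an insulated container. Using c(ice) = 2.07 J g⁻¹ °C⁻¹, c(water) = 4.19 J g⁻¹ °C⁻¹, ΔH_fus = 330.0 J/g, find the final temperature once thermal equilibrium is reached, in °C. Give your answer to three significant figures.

T_f = 17.8 °C

Heat to bring ice to 0 °C and melt it: q₁ = 60.9×2.07×11.0 + 60.9×330.0 = 21484 J
Heat the water can supply cooling to 0 °C: 369.9×4.19×34.6 = 53625.9 J > q₁, so all ice melts.
Energy balance: 369.9×4.19×(34.6 − T) = 21484 + 60.9×4.19×(T − 0)
1549.881(34.6 − T) = 21484 + 255.171 T
53625.9 − 21484 = 1805.052 T
T = 32141.9 / 1805.052 = 17.81 °C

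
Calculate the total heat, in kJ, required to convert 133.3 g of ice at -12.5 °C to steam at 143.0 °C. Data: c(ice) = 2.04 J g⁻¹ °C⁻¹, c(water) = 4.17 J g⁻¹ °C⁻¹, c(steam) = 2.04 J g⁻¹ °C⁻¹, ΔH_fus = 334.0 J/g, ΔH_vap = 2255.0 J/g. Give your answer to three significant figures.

q1 (heat ice -12.5→0.0 °C): 133.3 × 2.04 × 12.5 = 3399 J
q2 (melt at 0 °C): 133.3 × 334.0 = 44522 J
q3 (heat water 0.0→100.0 °C): 133.3 × 4.17 × 100.0 = 55586 J
q4 (vaporize at 100 °C): 133.3 × 2255.0 = 300592 J
q5 (heat steam 100.0→143.0 °C): 133.3 × 2.04 × 43.0 = 11693 J
Total: 3399 + 44522 + 55586 + 300592 + 11693 = 415792 J = 416 kJ

q = 416 kJ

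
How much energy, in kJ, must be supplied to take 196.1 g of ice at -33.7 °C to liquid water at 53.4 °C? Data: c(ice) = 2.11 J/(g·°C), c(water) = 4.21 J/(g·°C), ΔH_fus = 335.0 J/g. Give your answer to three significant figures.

q1 (heat ice -33.7→0.0 °C): 196.1 × 2.11 × 33.7 = 13944 J
q2 (melt at 0 °C): 196.1 × 335.0 = 65694 J
q3 (heat water 0.0→53.4 °C): 196.1 × 4.21 × 53.4 = 44086 J
Total: 13944 + 65694 + 44086 = 123724 J = 124 kJ

q = 124 kJ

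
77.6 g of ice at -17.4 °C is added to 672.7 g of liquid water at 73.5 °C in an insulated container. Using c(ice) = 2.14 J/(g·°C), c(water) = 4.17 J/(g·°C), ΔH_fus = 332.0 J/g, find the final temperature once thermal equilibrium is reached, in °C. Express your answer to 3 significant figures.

T_f = 56.7 °C

Heat to bring ice to 0 °C and melt it: q₁ = 77.6×2.14×17.4 + 77.6×332.0 = 28653 J
Heat the water can supply cooling to 0 °C: 672.7×4.17×73.5 = 206179 J > q₁, so all ice melts.
Energy balance: 672.7×4.17×(73.5 − T) = 28653 + 77.6×4.17×(T − 0)
2805.159(73.5 − T) = 28653 + 323.592 T
206179 − 28653 = 3128.751 T
T = 177526 / 3128.751 = 56.74 °C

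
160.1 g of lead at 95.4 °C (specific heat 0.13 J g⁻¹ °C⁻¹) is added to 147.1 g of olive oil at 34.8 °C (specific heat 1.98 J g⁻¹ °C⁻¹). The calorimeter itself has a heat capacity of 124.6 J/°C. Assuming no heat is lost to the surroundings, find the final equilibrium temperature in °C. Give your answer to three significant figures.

Heat lost by lead = heat gained by olive oil + calorimeter.
(160.1)(0.13)(95.4 − T) = [(147.1)(1.98) + 124.6](T − 34.8)
20.813 (95.4 − T) = 415.858 (T − 34.8)
1985.6 − 20.813 T = 415.858 T − 14472
16457.6 = 436.671 T
T = 37.69 °C

T_f = 37.7 °C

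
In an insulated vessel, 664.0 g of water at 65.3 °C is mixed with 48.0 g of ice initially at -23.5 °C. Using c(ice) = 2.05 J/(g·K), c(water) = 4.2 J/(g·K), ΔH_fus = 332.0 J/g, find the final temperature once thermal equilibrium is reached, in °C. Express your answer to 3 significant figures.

Heat to bring ice to 0 °C and melt it: q₁ = 48.0×2.05×23.5 + 48.0×332.0 = 18248 J
Heat the water can supply cooling to 0 °C: 664.0×4.2×65.3 = 182109 J > q₁, so all ice melts.
Energy balance: 664.0×4.2×(65.3 − T) = 18248 + 48.0×4.2×(T − 0)
2788.8(65.3 − T) = 18248 + 201.6 T
182109 − 18248 = 2990.4 T
T = 163861 / 2990.4 = 54.80 °C

T_f = 54.8 °C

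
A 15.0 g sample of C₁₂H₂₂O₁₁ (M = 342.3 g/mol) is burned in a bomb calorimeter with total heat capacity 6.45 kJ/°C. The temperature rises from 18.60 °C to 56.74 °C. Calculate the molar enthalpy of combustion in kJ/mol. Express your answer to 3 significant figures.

ΔH = -5610 kJ/mol

ΔT = 56.74 − 18.60 = 38.14 °C
q_cal = C_cal × ΔT = 6.45 × 38.14 = 246.003 kJ
n = 15.0 / 342.3 = 0.04382 mol
q_rxn = −q_cal = -246.003 kJ
ΔH = -246.003 / 0.04382 = -5614 kJ/mol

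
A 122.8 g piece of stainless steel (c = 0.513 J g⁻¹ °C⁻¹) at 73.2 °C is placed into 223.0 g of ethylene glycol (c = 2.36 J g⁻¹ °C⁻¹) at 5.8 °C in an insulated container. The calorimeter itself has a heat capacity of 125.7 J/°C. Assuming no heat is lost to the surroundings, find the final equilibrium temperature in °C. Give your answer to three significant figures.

Heat lost by stainless steel = heat gained by ethylene glycol + calorimeter.
(122.8)(0.513)(73.2 − T) = [(223.0)(2.36) + 125.7](T − 5.8)
62.9964 (73.2 − T) = 651.98 (T − 5.8)
4611.3 − 62.9964 T = 651.98 T − 3781.5
8392.8 = 714.9764 T
T = 11.74 °C

T_f = 11.7 °C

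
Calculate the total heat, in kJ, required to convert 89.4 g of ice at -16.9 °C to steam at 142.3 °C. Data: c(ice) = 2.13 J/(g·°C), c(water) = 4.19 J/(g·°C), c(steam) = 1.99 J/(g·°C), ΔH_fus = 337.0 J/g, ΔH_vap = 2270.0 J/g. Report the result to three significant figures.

q = 281 kJ

q1 (heat ice -16.9→0.0 °C): 89.4 × 2.13 × 16.9 = 3218 J
q2 (melt at 0 °C): 89.4 × 337.0 = 30128 J
q3 (heat water 0.0→100.0 °C): 89.4 × 4.19 × 100.0 = 37459 J
q4 (vaporize at 100 °C): 89.4 × 2270.0 = 202938 J
q5 (heat steam 100.0→142.3 °C): 89.4 × 1.99 × 42.3 = 7525 J
Total: 3218 + 30128 + 37459 + 202938 + 7525 = 281268 J = 281 kJ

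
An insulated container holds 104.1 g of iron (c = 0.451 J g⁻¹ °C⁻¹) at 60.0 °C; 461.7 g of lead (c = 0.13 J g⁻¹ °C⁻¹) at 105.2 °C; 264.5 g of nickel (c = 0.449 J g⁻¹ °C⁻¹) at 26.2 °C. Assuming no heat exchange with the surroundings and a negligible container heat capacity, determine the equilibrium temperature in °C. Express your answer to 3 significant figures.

Σ mᵢcᵢ(T − Tᵢ) = 0  ⇒  T = Σ mᵢcᵢTᵢ / Σ mᵢcᵢ
Σ mᵢcᵢ = 104.1×0.451 + 461.7×0.13 + 264.5×0.449 = 225.7306
Σ mᵢcᵢTᵢ = 46.9491×60.0 + 60.021×105.2 + 118.7605×26.2 = 12243
T = 12243 / 225.7306 = 54.24 °C

T_f = 54.2 °C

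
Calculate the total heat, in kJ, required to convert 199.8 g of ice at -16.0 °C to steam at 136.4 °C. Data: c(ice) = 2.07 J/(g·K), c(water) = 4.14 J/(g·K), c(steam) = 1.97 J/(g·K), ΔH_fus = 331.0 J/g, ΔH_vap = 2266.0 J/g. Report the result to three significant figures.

q = 623 kJ

q1 (heat ice -16.0→0.0 °C): 199.8 × 2.07 × 16.0 = 6617 J
q2 (melt at 0 °C): 199.8 × 331.0 = 66134 J
q3 (heat water 0.0→100.0 °C): 199.8 × 4.14 × 100.0 = 82717 J
q4 (vaporize at 100 °C): 199.8 × 2266.0 = 452747 J
q5 (heat steam 100.0→136.4 °C): 199.8 × 1.97 × 36.4 = 14327 J
Total: 6617 + 66134 + 82717 + 452747 + 14327 = 622542 J = 623 kJ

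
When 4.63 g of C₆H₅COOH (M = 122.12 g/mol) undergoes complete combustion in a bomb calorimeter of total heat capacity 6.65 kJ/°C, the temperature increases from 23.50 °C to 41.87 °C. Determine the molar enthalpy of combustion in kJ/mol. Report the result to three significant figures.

ΔH = -3220 kJ/mol

ΔT = 41.87 − 23.50 = 18.37 °C
q_cal = C_cal × ΔT = 6.65 × 18.37 = 122.1605 kJ
n = 4.63 / 122.12 = 0.03791 mol
q_rxn = −q_cal = -122.1605 kJ
ΔH = -122.1605 / 0.03791 = -3222 kJ/mol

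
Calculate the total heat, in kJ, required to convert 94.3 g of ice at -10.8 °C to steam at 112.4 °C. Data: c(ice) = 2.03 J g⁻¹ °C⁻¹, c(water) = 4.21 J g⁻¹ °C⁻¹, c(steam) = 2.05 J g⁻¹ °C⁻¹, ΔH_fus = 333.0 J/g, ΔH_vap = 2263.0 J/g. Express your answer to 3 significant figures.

q1 (heat ice -10.8→0.0 °C): 94.3 × 2.03 × 10.8 = 2067 J
q2 (melt at 0 °C): 94.3 × 333.0 = 31402 J
q3 (heat water 0.0→100.0 °C): 94.3 × 4.21 × 100.0 = 39700 J
q4 (vaporize at 100 °C): 94.3 × 2263.0 = 213401 J
q5 (heat steam 100.0→112.4 °C): 94.3 × 2.05 × 12.4 = 2397 J
Total: 2067 + 31402 + 39700 + 213401 + 2397 = 288967 J = 289 kJ

q = 289 kJ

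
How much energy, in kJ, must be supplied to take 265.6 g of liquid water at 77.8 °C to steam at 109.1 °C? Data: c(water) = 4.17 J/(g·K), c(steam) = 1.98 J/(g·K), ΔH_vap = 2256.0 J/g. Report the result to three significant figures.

q1 (heat water 77.8→100.0 °C): 265.6 × 4.17 × 22.2 = 24588 J
q2 (vaporize at 100 °C): 265.6 × 2256.0 = 599194 J
q3 (heat steam 100.0→109.1 °C): 265.6 × 1.98 × 9.1 = 4786 J
Total: 24588 + 599194 + 4786 = 628568 J = 629 kJ

q = 629 kJ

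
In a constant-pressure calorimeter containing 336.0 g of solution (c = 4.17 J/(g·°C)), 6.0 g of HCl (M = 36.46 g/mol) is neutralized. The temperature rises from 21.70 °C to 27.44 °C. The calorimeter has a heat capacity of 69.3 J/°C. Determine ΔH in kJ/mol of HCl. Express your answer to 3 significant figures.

|ΔT| = |27.44 − 21.70| = 5.74 °C
|q_surr| = (336.0 × 4.17 + 69.3) × 5.74 = 1470.42 × 5.74 = 8440 J
n(HCl) = 6.0 / 36.46 = 0.1646 mol
Temperature rose, so q_rxn = −|q_surr| = -8.440 kJ
ΔH = q_rxn / n = -51.28 kJ/mol

ΔH = -51.3 kJ/mol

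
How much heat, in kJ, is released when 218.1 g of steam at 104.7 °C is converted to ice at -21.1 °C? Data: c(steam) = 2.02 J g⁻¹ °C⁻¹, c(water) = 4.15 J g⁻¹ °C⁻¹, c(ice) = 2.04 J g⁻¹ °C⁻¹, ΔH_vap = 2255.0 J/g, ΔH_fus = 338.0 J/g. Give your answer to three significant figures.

q1 (cool steam 104.7→100 °C): 218.1 × 2.02 × 4.7 = 2071 J
q2 (condense at 100 °C): 218.1 × 2255.0 = 491816 J
q3 (cool water 100→0 °C): 218.1 × 4.15 × 100.0 = 90512 J
q4 (freeze at 0 °C): 218.1 × 338.0 = 73718 J
q5 (cool ice 0→-21.1 °C): 218.1 × 2.04 × 21.1 = 9388 J
Total: 2071 + 491816 + 90512 + 73718 + 9388 = 667505 J = 668 kJ

q = 668 kJ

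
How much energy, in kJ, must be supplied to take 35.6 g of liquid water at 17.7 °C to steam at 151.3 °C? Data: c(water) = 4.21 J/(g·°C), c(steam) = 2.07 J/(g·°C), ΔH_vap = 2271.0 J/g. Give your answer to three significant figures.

q1 (heat water 17.7→100.0 °C): 35.6 × 4.21 × 82.3 = 12335 J
q2 (vaporize at 100 °C): 35.6 × 2271.0 = 80848 J
q3 (heat steam 100.0→151.3 °C): 35.6 × 2.07 × 51.3 = 3780 J
Total: 12335 + 80848 + 3780 = 96963 J = 97.0 kJ

q = 97.0 kJ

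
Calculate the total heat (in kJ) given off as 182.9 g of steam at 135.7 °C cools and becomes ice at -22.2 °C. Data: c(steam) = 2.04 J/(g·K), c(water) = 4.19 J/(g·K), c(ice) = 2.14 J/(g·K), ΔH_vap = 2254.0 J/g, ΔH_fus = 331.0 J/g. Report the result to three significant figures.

q = 571 kJ

q1 (cool steam 135.7→100 °C): 182.9 × 2.04 × 35.7 = 13320 J
q2 (condense at 100 °C): 182.9 × 2254.0 = 412257 J
q3 (cool water 100→0 °C): 182.9 × 4.19 × 100.0 = 76635 J
q4 (freeze at 0 °C): 182.9 × 331.0 = 60540 J
q5 (cool ice 0→-22.2 °C): 182.9 × 2.14 × 22.2 = 8689 J
Total: 13320 + 412257 + 76635 + 60540 + 8689 = 571441 J = 571 kJ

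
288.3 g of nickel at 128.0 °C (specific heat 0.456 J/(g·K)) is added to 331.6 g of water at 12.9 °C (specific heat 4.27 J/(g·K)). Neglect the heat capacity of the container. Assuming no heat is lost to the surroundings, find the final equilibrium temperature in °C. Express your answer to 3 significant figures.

Heat lost by nickel = heat gained by water.
(288.3)(0.456)(128.0 − T) = (331.6)(4.27)(T − 12.9)
131.4648 (128.0 − T) = 1415.932 (T − 12.9)
16827 − 131.4648 T = 1415.932 T − 18266
35093 = 1547.3968 T
T = 22.68 °C

T_f = 22.7 °C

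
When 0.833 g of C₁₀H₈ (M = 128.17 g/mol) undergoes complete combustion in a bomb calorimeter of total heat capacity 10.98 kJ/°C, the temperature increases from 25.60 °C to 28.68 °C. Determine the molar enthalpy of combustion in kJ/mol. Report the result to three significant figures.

ΔH = -5200 kJ/mol

ΔT = 28.68 − 25.60 = 3.08 °C
q_cal = C_cal × ΔT = 10.98 × 3.08 = 33.8184 kJ
n = 0.833 / 128.17 = 0.006499 mol
q_rxn = −q_cal = -33.8184 kJ
ΔH = -33.8184 / 0.006499 = -5204 kJ/mol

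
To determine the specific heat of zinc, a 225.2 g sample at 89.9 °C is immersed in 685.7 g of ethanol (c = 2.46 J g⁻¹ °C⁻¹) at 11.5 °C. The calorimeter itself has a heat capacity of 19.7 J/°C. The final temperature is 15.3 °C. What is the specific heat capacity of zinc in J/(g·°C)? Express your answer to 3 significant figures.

c = 0.386 J/(g·°C)

q_gained = (685.7 × 2.46 + 19.7) × (15.3 − 11.5) = 6485 J
q_lost = 225.2 × c × (89.9 − 15.3) = 16799.92 c
Set equal: c = 6485 / 16799.92 = 0.386 J/(g·°C)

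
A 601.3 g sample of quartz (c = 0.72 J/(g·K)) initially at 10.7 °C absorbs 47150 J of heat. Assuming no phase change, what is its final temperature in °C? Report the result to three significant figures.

ΔT = q / (m c) = 47150 / (601.3 × 0.72) = 108.9 °C
T_f = 10.7 + 108.9 = 119.6 °C

T_f = 120 °C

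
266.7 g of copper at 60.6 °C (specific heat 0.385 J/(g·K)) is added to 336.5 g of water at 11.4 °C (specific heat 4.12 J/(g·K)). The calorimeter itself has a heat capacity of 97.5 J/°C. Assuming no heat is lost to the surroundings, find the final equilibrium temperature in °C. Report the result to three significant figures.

Heat lost by copper = heat gained by water + calorimeter.
(266.7)(0.385)(60.6 − T) = [(336.5)(4.12) + 97.5](T − 11.4)
102.6795 (60.6 − T) = 1483.88 (T − 11.4)
6222.4 − 102.6795 T = 1483.88 T − 16916
23138.4 = 1586.5595 T
T = 14.58 °C

T_f = 14.6 °C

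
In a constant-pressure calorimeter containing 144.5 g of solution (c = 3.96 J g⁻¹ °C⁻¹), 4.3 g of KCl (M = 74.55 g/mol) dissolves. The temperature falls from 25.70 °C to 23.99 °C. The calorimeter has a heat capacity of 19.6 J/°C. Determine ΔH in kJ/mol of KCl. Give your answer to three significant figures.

|ΔT| = |23.99 − 25.70| = 1.71 °C
|q_surr| = (144.5 × 3.96 + 19.6) × 1.71 = 591.82 × 1.71 = 1012 J
n(KCl) = 4.3 / 74.55 = 0.05768 mol
Temperature fell, so q_rxn = +|q_surr| = 1.012 kJ
ΔH = q_rxn / n = 17.545 kJ/mol

ΔH = 17.5 kJ/mol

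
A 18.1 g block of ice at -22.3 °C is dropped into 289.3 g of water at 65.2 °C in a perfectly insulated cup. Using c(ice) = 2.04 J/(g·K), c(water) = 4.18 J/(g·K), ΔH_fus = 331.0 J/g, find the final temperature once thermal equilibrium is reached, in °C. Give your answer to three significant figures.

Heat to bring ice to 0 °C and melt it: q₁ = 18.1×2.04×22.3 + 18.1×331.0 = 6814.5 J
Heat the water can supply cooling to 0 °C: 289.3×4.18×65.2 = 78844.7 J > q₁, so all ice melts.
Energy balance: 289.3×4.18×(65.2 − T) = 6814.5 + 18.1×4.18×(T − 0)
1209.274(65.2 − T) = 6814.5 + 75.658 T
78844.7 − 6814.5 = 1284.932 T
T = 72030.2 / 1284.932 = 56.06 °C

T_f = 56.1 °C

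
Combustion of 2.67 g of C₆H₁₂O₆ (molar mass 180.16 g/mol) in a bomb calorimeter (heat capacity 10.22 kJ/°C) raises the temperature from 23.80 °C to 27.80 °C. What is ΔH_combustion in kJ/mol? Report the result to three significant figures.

ΔT = 27.80 − 23.80 = 4.00 °C
q_cal = C_cal × ΔT = 10.22 × 4.00 = 40.88 kJ
n = 2.67 / 180.16 = 0.01482 mol
q_rxn = −q_cal = -40.88 kJ
ΔH = -40.88 / 0.01482 = -2758 kJ/mol

ΔH = -2760 kJ/mol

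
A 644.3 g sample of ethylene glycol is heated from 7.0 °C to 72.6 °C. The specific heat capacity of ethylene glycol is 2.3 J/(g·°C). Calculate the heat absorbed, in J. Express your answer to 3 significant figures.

q = 97200 J

q = m c ΔT = 644.3 × 2.3 × (72.6 − 7.0)
q = 644.3 × 2.3 × 65.6 = 97210 J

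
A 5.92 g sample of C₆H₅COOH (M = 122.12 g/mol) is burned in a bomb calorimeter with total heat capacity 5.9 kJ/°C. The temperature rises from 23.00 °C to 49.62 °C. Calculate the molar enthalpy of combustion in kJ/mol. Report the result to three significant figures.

ΔH = -3240 kJ/mol

ΔT = 49.62 − 23.00 = 26.62 °C
q_cal = C_cal × ΔT = 5.9 × 26.62 = 157.058 kJ
n = 5.92 / 122.12 = 0.04848 mol
q_rxn = −q_cal = -157.058 kJ
ΔH = -157.058 / 0.04848 = -3240 kJ/mol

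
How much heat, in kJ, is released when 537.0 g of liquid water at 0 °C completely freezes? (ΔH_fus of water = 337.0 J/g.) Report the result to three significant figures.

q = m × ΔH_fus = 537.0 × 337.0 = 181000 J = 181 kJ

q = 181 kJ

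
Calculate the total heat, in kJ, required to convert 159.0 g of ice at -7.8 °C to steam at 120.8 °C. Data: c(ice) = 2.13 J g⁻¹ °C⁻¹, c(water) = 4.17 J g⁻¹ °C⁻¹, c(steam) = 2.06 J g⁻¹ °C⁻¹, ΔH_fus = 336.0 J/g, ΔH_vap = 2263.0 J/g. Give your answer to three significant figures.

q1 (heat ice -7.8→0.0 °C): 159.0 × 2.13 × 7.8 = 2642 J
q2 (melt at 0 °C): 159.0 × 336.0 = 53424 J
q3 (heat water 0.0→100.0 °C): 159.0 × 4.17 × 100.0 = 66303 J
q4 (vaporize at 100 °C): 159.0 × 2263.0 = 359817 J
q5 (heat steam 100.0→120.8 °C): 159.0 × 2.06 × 20.8 = 6813 J
Total: 2642 + 53424 + 66303 + 359817 + 6813 = 488999 J = 489 kJ

q = 489 kJ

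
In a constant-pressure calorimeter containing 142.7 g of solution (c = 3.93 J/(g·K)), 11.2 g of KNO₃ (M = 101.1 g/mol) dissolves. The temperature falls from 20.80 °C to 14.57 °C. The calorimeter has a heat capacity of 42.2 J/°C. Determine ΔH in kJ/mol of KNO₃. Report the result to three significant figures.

|ΔT| = |14.57 − 20.80| = 6.23 °C
|q_surr| = (142.7 × 3.93 + 42.2) × 6.23 = 603.011 × 6.23 = 3757 J
n(KNO₃) = 11.2 / 101.1 = 0.1108 mol
Temperature fell, so q_rxn = +|q_surr| = 3.757 kJ
ΔH = q_rxn / n = 33.91 kJ/mol

ΔH = 33.9 kJ/mol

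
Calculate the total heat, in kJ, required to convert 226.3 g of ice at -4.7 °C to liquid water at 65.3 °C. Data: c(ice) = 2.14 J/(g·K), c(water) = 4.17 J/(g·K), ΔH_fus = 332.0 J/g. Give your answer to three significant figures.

q1 (heat ice -4.7→0.0 °C): 226.3 × 2.14 × 4.7 = 2276 J
q2 (melt at 0 °C): 226.3 × 332.0 = 75132 J
q3 (heat water 0.0→65.3 °C): 226.3 × 4.17 × 65.3 = 61622 J
Total: 2276 + 75132 + 61622 = 139030 J = 139 kJ

q = 139 kJ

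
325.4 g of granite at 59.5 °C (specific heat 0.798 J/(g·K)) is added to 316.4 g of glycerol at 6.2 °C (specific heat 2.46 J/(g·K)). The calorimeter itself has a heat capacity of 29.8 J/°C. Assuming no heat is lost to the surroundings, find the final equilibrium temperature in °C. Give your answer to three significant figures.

Heat lost by granite = heat gained by glycerol + calorimeter.
(325.4)(0.798)(59.5 − T) = [(316.4)(2.46) + 29.8](T − 6.2)
259.6692 (59.5 − T) = 808.144 (T − 6.2)
15450 − 259.6692 T = 808.144 T − 5010.5
20460.5 = 1067.8132 T
T = 19.16 °C

T_f = 19.2 °C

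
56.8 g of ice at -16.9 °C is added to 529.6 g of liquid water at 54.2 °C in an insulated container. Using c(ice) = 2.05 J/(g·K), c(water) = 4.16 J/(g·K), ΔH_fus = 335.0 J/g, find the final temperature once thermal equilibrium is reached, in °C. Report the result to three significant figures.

T_f = 40.3 °C

Heat to bring ice to 0 °C and melt it: q₁ = 56.8×2.05×16.9 + 56.8×335.0 = 20996 J
Heat the water can supply cooling to 0 °C: 529.6×4.16×54.2 = 119410 J > q₁, so all ice melts.
Energy balance: 529.6×4.16×(54.2 − T) = 20996 + 56.8×4.16×(T − 0)
2203.136(54.2 − T) = 20996 + 236.288 T
119410 − 20996 = 2439.424 T
T = 98414 / 2439.424 = 40.34 °C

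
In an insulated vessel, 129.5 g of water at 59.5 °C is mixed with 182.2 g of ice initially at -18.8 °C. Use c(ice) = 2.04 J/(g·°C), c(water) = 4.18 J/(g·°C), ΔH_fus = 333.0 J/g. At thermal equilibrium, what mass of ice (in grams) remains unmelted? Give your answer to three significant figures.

m_ice remaining = 106 g

Heat to warm all ice to 0 °C: 182.2×2.04×18.8 = 6987.7 J
Heat released by water cooling to 0 °C: 129.5×4.18×59.5 = 32208 J
32208 J < 6987.7 + 182.2×333.0 = 67660.3 J, so not all ice melts; final T = 0 °C.
Heat left for melting: 32208 − 6987.7 = 25220.3 J
Mass melted = 25220.3 / 333.0 = 75.74 g
Ice remaining = 182.2 − 75.74 = 106.46 g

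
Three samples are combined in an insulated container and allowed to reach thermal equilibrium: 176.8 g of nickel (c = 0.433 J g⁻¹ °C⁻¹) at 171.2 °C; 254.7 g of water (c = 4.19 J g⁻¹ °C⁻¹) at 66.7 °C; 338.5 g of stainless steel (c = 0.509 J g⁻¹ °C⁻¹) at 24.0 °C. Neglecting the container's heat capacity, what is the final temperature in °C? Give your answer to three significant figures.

T_f = 67.2 °C

Σ mᵢcᵢ(T − Tᵢ) = 0  ⇒  T = Σ mᵢcᵢTᵢ / Σ mᵢcᵢ
Σ mᵢcᵢ = 176.8×0.433 + 254.7×4.19 + 338.5×0.509 = 1316.0439
Σ mᵢcᵢTᵢ = 76.5544×171.2 + 1067.193×66.7 + 172.2965×24.0 = 88423
T = 88423 / 1316.0439 = 67.19 °C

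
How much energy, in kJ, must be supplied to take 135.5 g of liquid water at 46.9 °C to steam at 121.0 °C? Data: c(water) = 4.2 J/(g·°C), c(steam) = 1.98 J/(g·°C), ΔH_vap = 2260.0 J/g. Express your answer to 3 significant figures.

q1 (heat water 46.9→100.0 °C): 135.5 × 4.2 × 53.1 = 30219 J
q2 (vaporize at 100 °C): 135.5 × 2260.0 = 306230 J
q3 (heat steam 100.0→121.0 °C): 135.5 × 1.98 × 21.0 = 5634 J
Total: 30219 + 306230 + 5634 = 342083 J = 342 kJ

q = 342 kJ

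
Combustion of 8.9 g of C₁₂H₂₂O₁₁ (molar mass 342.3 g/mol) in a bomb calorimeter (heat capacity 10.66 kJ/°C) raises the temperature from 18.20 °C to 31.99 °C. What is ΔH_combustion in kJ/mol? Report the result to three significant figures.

ΔH = -5650 kJ/mol

ΔT = 31.99 − 18.20 = 13.79 °C
q_cal = C_cal × ΔT = 10.66 × 13.79 = 147.0014 kJ
n = 8.9 / 342.3 = 0.02600 mol
q_rxn = −q_cal = -147.0014 kJ
ΔH = -147.0014 / 0.02600 = -5654 kJ/mol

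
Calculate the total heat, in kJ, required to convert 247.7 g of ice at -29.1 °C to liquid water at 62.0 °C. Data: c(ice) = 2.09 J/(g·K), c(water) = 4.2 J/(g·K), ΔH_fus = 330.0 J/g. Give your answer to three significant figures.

q1 (heat ice -29.1→0.0 °C): 247.7 × 2.09 × 29.1 = 15065 J
q2 (melt at 0 °C): 247.7 × 330.0 = 81741 J
q3 (heat water 0.0→62.0 °C): 247.7 × 4.2 × 62.0 = 64501 J
Total: 15065 + 81741 + 64501 = 161307 J = 161 kJ

q = 161 kJ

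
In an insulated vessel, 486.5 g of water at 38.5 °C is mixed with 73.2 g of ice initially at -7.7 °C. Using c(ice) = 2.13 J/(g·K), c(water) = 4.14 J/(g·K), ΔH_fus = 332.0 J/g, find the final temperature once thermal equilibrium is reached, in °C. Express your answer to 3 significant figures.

T_f = 22.5 °C

Heat to bring ice to 0 °C and melt it: q₁ = 73.2×2.13×7.7 + 73.2×332.0 = 25503 J
Heat the water can supply cooling to 0 °C: 486.5×4.14×38.5 = 77543.2 J > q₁, so all ice melts.
Energy balance: 486.5×4.14×(38.5 − T) = 25503 + 73.2×4.14×(T − 0)
2014.11(38.5 − T) = 25503 + 303.048 T
77543.2 − 25503 = 2317.158 T
T = 52040.2 / 2317.158 = 22.46 °C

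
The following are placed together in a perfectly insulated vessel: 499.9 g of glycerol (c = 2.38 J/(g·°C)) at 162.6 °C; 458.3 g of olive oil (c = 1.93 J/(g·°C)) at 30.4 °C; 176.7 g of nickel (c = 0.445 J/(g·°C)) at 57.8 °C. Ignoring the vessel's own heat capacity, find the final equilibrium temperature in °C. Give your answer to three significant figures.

Σ mᵢcᵢ(T − Tᵢ) = 0  ⇒  T = Σ mᵢcᵢTᵢ / Σ mᵢcᵢ
Σ mᵢcᵢ = 499.9×2.38 + 458.3×1.93 + 176.7×0.445 = 2152.9125
Σ mᵢcᵢTᵢ = 1189.762×162.6 + 884.519×30.4 + 78.6315×57.8 = 224890
T = 224890 / 2152.9125 = 104.46 °C

T_f = 104 °C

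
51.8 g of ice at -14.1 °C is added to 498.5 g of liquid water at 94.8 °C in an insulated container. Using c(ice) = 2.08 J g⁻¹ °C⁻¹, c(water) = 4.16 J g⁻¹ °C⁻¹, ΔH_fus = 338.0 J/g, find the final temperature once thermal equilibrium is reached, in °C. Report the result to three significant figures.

Heat to bring ice to 0 °C and melt it: q₁ = 51.8×2.08×14.1 + 51.8×338.0 = 19028 J
Heat the water can supply cooling to 0 °C: 498.5×4.16×94.8 = 196592 J > q₁, so all ice melts.
Energy balance: 498.5×4.16×(94.8 − T) = 19028 + 51.8×4.16×(T − 0)
2073.76(94.8 − T) = 19028 + 215.488 T
196592 − 19028 = 2289.248 T
T = 177564 / 2289.248 = 77.56 °C

T_f = 77.6 °C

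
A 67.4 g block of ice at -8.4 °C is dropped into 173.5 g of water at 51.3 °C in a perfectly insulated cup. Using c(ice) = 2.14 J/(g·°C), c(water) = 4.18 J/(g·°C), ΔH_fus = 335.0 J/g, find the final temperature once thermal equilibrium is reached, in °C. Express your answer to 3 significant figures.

T_f = 13.3 °C

Heat to bring ice to 0 °C and melt it: q₁ = 67.4×2.14×8.4 + 67.4×335.0 = 23791 J
Heat the water can supply cooling to 0 °C: 173.5×4.18×51.3 = 37204.3 J > q₁, so all ice melts.
Energy balance: 173.5×4.18×(51.3 − T) = 23791 + 67.4×4.18×(T − 0)
725.23(51.3 − T) = 23791 + 281.732 T
37204.3 − 23791 = 1006.962 T
T = 13413.3 / 1006.962 = 13.32 °C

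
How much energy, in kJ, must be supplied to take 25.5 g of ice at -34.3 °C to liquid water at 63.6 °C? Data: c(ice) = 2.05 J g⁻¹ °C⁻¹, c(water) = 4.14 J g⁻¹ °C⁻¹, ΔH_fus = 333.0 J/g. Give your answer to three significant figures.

q1 (heat ice -34.3→0.0 °C): 25.5 × 2.05 × 34.3 = 1793 J
q2 (melt at 0 °C): 25.5 × 333.0 = 8492 J
q3 (heat water 0.0→63.6 °C): 25.5 × 4.14 × 63.6 = 6714 J
Total: 1793 + 8492 + 6714 = 16999 J = 17.0 kJ

q = 17.0 kJ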